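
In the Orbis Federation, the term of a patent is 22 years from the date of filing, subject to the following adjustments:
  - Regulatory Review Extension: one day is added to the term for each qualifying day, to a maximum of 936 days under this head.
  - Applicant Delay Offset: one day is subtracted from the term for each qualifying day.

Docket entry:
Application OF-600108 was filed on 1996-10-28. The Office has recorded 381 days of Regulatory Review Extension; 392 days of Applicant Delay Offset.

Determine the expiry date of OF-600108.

2018-10-17

Base term: filing date + 22 years → 28 October 2018.
Regulatory Review Extension: 381 days (within the 936-day cap) → +381 days → 13 November 2019.
Applicant Delay Offset: −392 days → 17 October 2018.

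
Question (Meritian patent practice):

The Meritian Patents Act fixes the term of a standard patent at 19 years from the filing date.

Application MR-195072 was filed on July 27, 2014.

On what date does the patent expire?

Filing date + 19 years → 27 July 2033.

July 27, 2033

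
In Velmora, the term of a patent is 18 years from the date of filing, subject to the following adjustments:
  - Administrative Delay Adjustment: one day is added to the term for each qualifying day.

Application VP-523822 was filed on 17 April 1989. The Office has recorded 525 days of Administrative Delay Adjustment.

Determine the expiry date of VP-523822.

2008-09-23

Base term: filing date + 18 years → 17 April 2007.
Administrative Delay Adjustment: +525 days → 23 September 2008.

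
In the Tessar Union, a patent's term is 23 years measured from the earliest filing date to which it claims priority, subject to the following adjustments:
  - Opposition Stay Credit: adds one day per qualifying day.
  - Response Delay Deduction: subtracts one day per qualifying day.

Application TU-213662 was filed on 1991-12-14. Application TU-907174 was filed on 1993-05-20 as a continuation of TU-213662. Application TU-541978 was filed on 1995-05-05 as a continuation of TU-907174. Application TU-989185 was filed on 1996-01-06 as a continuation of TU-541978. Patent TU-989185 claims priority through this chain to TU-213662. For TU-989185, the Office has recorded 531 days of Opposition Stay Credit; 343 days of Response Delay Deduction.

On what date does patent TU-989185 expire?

Earliest priority filing: 14 December 1991.
Base term: 14 December 1991 + 23 years → 14 December 2014.
Opposition Stay Credit: +531 days → 28 May 2016.
Response Delay Deduction: −343 days → 20 June 2015.

June 20, 2015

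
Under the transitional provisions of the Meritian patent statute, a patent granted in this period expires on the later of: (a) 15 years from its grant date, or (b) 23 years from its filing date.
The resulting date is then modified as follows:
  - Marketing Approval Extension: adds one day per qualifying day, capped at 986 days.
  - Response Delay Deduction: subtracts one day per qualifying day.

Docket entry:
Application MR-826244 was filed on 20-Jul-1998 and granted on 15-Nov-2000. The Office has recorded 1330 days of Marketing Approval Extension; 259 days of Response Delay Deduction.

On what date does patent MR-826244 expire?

2023-07-17

(a) grant + 15 years → 15 November 2015.
(b) filing + 23 years → 20 July 2021.
Later of the two: 20 July 2021.
Marketing Approval Extension: 1330 days claimed exceeds the 986-day cap, so +986 days → 1 April 2024.
Response Delay Deduction: −259 days → 17 July 2023.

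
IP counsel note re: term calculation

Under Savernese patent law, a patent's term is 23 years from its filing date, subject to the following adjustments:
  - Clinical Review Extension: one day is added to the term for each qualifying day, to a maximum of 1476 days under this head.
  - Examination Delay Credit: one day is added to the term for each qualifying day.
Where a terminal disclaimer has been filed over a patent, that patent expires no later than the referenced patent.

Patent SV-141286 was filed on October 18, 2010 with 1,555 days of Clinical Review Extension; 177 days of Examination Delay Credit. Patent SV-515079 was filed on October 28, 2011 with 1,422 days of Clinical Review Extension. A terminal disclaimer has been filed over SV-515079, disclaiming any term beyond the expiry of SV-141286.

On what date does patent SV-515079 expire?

April 28, 2038

Natural term of SV-515079:
  Base: filing + 23 years → 28 October 2034.
  Clinical Review Extension: 1422 days (within the 1476-day cap) → +1422 days → 19 September 2038.
Expiry of referenced patent SV-141286:
  Base: filing + 23 years → 18 October 2033.
  Clinical Review Extension: 1555 days claimed exceeds the 1476-day cap, so +1476 days → 2 November 2037.
  Examination Delay Credit: +177 days → 28 April 2038.
Terminal disclaimer: SV-515079 expires on the earlier of 19 September 2038 and 28 April 2038.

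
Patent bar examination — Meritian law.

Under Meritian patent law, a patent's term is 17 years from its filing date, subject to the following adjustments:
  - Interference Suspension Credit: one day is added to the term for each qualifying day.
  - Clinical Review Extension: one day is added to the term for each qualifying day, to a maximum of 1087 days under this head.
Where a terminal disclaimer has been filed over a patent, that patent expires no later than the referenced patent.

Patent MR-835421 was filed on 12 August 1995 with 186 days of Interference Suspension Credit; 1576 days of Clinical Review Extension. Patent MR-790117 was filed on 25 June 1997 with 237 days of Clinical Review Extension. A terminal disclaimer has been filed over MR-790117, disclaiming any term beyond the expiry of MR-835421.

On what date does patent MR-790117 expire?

Natural term of MR-790117:
  Base: filing + 17 years → 25 June 2014.
  Clinical Review Extension: 237 days (within the 1087-day cap) → +237 days → 17 February 2015.
Expiry of referenced patent MR-835421:
  Base: filing + 17 years → 12 August 2012.
  Interference Suspension Credit: +186 days → 14 February 2013.
  Clinical Review Extension: 1576 days claimed exceeds the 1087-day cap, so +1087 days → 6 February 2016.
Terminal disclaimer: MR-790117 expires on the earlier of 17 February 2015 and 6 February 2016.

February 17, 2015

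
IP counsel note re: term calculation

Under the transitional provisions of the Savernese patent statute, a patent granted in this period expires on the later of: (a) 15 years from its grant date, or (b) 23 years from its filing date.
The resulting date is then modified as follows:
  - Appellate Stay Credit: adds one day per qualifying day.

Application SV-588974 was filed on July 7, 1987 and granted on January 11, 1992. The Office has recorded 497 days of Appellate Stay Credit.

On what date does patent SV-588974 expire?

(a) grant + 15 years → 11 January 2007.
(b) filing + 23 years → 7 July 2010.
Later of the two: 7 July 2010.
Appellate Stay Credit: +497 days → 16 November 2011.

November 16, 2011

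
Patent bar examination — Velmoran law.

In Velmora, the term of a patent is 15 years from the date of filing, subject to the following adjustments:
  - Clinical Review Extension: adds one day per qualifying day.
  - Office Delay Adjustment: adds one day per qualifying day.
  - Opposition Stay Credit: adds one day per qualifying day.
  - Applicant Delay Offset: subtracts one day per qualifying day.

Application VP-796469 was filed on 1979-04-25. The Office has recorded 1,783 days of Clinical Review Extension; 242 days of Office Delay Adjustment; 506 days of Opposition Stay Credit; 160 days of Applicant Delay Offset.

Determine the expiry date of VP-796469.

Base term: filing date + 15 years → 25 April 1994.
Clinical Review Extension: +1783 days → 13 March 1999.
Office Delay Adjustment: +242 days → 10 November 1999.
Opposition Stay Credit: +506 days → 30 March 2001.
Applicant Delay Offset: −160 days → 21 October 2000.

October 21, 2000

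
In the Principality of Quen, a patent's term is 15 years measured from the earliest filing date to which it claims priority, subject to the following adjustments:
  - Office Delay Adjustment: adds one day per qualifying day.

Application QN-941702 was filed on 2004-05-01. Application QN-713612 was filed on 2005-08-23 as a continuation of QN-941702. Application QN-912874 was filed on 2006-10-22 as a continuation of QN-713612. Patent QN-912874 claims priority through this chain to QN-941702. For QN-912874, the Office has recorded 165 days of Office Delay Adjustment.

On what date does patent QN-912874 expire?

Earliest priority filing: 1 May 2004.
Base term: 1 May 2004 + 15 years → 1 May 2019.
Office Delay Adjustment: +165 days → 13 October 2019.

October 13, 2019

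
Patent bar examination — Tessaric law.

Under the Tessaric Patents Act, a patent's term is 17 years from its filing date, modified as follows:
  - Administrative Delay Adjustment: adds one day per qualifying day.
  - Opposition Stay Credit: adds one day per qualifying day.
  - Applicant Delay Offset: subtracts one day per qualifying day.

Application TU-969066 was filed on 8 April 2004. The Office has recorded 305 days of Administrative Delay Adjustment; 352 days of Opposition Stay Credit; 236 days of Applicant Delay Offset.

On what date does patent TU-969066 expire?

Base term: filing date + 17 years → 8 April 2021.
Administrative Delay Adjustment: +305 days → 7 February 2022.
Opposition Stay Credit: +352 days → 25 January 2023.
Applicant Delay Offset: −236 days → 3 June 2022.

June 3, 2022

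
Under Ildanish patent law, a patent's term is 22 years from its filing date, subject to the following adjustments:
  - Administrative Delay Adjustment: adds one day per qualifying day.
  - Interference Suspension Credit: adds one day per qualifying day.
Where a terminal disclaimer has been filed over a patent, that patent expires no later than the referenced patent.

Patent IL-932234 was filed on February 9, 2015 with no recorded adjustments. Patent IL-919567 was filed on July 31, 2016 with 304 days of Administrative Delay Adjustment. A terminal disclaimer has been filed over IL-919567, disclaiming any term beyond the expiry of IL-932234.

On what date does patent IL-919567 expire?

Natural term of IL-919567:
  Base: filing + 22 years → 31 July 2038.
  Administrative Delay Adjustment: +304 days → 31 May 2039.
Expiry of referenced patent IL-932234:
  Base: filing + 22 years → 9 February 2037.
Terminal disclaimer: IL-919567 expires on the earlier of 31 May 2039 and 9 February 2037.

2037-02-09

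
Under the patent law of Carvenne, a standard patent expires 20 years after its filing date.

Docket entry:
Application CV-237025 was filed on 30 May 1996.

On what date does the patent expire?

Filing date + 20 years → 30 May 2016.

May 30, 2016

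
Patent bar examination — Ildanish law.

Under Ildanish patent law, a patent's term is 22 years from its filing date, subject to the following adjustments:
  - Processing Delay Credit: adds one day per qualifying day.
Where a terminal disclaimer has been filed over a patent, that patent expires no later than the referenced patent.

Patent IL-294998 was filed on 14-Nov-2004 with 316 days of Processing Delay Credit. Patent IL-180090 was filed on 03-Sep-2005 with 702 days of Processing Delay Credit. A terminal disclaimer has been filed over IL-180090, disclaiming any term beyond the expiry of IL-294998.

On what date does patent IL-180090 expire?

Natural term of IL-180090:
  Base: filing + 22 years → 3 September 2027.
  Processing Delay Credit: +702 days → 5 August 2029.
Expiry of referenced patent IL-294998:
  Base: filing + 22 years → 14 November 2026.
  Processing Delay Credit: +316 days → 26 September 2027.
Terminal disclaimer: IL-180090 expires on the earlier of 5 August 2029 and 26 September 2027.

2027-09-26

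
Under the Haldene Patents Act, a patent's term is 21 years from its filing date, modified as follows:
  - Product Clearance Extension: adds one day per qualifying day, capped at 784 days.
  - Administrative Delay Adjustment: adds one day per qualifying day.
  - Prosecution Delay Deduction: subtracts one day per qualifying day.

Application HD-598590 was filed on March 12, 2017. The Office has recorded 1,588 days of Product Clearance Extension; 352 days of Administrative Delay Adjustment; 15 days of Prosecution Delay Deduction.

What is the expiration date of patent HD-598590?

Base term: filing date + 21 years → 12 March 2038.
Product Clearance Extension: 1588 days claimed exceeds the 784-day cap, so +784 days → 4 May 2040.
Administrative Delay Adjustment: +352 days → 21 April 2041.
Prosecution Delay Deduction: −15 days → 6 April 2041.

2041-04-06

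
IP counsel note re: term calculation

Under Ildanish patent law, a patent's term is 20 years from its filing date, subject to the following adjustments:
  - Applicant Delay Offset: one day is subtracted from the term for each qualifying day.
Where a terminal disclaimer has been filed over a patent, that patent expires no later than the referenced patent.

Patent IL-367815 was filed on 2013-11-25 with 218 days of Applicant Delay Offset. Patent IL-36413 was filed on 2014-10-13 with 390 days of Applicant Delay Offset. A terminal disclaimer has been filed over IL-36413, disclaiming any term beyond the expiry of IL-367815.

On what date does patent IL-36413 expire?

April 21, 2033

Natural term of IL-36413:
  Base: filing + 20 years → 13 October 2034.
  Applicant Delay Offset: −390 days → 18 September 2033.
Expiry of referenced patent IL-367815:
  Base: filing + 20 years → 25 November 2033.
  Applicant Delay Offset: −218 days → 21 April 2033.
Terminal disclaimer: IL-36413 expires on the earlier of 18 September 2033 and 21 April 2033.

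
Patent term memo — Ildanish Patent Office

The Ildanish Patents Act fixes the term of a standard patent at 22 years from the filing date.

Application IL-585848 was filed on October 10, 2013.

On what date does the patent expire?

2035-10-10

Filing date + 22 years → 10 October 2035.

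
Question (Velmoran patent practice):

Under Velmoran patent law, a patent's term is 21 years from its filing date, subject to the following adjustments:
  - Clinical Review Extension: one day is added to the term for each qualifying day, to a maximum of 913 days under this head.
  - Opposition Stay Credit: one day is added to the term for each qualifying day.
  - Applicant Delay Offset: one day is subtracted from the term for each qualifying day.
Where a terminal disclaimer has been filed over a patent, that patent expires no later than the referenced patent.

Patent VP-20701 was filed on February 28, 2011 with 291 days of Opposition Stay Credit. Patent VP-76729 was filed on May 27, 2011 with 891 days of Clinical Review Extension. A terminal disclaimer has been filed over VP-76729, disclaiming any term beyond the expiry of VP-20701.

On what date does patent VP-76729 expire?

2032-12-15

Natural term of VP-76729:
  Base: filing + 21 years → 27 May 2032.
  Clinical Review Extension: 891 days (within the 913-day cap) → +891 days → 4 November 2034.
Expiry of referenced patent VP-20701:
  Base: filing + 21 years → 28 February 2032.
  Opposition Stay Credit: +291 days → 15 December 2032.
Terminal disclaimer: VP-76729 expires on the earlier of 4 November 2034 and 15 December 2032.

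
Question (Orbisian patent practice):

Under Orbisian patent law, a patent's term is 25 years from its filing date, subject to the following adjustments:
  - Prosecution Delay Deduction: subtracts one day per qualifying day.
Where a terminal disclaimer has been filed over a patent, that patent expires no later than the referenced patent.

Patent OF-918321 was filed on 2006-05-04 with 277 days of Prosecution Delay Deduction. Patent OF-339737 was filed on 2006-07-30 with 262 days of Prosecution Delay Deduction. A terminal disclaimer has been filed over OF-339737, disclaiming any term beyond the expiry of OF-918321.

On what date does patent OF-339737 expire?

Natural term of OF-339737:
  Base: filing + 25 years → 30 July 2031.
  Prosecution Delay Deduction: −262 days → 10 November 2030.
Expiry of referenced patent OF-918321:
  Base: filing + 25 years → 4 May 2031.
  Prosecution Delay Deduction: −277 days → 31 July 2030.
Terminal disclaimer: OF-339737 expires on the earlier of 10 November 2030 and 31 July 2030.

2030-07-31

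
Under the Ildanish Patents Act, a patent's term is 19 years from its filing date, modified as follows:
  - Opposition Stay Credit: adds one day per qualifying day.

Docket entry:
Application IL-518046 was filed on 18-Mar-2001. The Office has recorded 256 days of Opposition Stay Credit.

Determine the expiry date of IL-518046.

Base term: filing date + 19 years → 18 March 2020.
Opposition Stay Credit: +256 days → 29 November 2020.

November 29, 2020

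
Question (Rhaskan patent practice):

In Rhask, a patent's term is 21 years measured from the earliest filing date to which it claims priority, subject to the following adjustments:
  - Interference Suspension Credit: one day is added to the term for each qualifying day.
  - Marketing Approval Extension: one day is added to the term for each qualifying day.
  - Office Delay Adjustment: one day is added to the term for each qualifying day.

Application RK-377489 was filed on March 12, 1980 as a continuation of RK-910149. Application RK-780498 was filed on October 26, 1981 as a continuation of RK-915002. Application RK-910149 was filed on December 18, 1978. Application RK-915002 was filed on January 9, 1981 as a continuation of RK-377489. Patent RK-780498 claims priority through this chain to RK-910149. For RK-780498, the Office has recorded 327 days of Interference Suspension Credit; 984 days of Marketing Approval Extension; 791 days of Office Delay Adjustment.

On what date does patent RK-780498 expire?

Earliest priority filing: 18 December 1978.
Base term: 18 December 1978 + 21 years → 18 December 1999.
Interference Suspension Credit: +327 days → 9 November 2000.
Marketing Approval Extension: +984 days → 21 July 2003.
Office Delay Adjustment: +791 days → 19 September 2005.

2005-09-19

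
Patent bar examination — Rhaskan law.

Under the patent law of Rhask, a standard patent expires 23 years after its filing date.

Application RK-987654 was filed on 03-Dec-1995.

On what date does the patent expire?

Filing date + 23 years → 3 December 2018.

2018-12-03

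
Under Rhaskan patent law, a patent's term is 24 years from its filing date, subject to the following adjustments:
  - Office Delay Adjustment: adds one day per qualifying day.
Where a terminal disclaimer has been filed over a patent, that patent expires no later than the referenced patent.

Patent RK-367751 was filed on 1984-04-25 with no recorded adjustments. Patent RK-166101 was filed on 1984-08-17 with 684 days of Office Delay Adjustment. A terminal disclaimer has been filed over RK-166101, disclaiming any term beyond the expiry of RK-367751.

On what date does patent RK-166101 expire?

Natural term of RK-166101:
  Base: filing + 24 years → 17 August 2008.
  Office Delay Adjustment: +684 days → 2 July 2010.
Expiry of referenced patent RK-367751:
  Base: filing + 24 years → 25 April 2008.
Terminal disclaimer: RK-166101 expires on the earlier of 2 July 2010 and 25 April 2008.

April 25, 2008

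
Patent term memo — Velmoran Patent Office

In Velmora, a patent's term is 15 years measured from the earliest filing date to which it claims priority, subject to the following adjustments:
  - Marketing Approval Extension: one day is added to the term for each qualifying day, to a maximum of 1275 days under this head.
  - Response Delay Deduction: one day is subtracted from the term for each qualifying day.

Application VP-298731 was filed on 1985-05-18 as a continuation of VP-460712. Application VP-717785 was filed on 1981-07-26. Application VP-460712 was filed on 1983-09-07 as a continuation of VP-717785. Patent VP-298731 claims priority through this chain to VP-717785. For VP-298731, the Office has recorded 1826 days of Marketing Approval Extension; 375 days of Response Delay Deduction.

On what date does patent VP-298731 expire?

1999-01-12

Earliest priority filing: 26 July 1981.
Base term: 26 July 1981 + 15 years → 26 July 1996.
Marketing Approval Extension: 1826 days claimed exceeds the 1275-day cap, so +1275 days → 22 January 2000.
Response Delay Deduction: −375 days → 12 January 1999.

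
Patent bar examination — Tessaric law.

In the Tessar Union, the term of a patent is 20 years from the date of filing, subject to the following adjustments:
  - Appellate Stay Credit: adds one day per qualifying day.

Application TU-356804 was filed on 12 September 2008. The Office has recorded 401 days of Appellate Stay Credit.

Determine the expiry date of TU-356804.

2029-10-18

Base term: filing date + 20 years → 12 September 2028.
Appellate Stay Credit: +401 days → 18 October 2029.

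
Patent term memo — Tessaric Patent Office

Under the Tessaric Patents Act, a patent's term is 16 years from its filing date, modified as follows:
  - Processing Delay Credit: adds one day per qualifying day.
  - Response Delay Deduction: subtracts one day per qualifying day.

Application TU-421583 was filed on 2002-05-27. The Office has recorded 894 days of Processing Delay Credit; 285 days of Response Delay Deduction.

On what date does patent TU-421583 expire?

Base term: filing date + 16 years → 27 May 2018.
Processing Delay Credit: +894 days → 6 November 2020.
Response Delay Deduction: −285 days → 26 January 2020.

January 26, 2020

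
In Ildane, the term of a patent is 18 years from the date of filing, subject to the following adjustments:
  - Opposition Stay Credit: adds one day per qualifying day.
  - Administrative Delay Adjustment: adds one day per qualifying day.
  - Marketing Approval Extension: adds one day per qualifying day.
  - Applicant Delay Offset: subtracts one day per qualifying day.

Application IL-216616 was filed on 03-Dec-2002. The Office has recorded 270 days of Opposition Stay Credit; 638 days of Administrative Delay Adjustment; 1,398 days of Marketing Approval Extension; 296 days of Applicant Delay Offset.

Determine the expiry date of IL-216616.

June 5, 2026

Base term: filing date + 18 years → 3 December 2020.
Opposition Stay Credit: +270 days → 30 August 2021.
Administrative Delay Adjustment: +638 days → 30 May 2023.
Marketing Approval Extension: +1398 days → 28 March 2027.
Applicant Delay Offset: −296 days → 5 June 2026.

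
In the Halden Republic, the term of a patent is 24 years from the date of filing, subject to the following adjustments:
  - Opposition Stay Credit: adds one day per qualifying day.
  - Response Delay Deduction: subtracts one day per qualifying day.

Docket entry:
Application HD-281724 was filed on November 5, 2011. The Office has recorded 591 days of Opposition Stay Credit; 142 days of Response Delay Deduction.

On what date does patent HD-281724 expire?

Base term: filing date + 24 years → 5 November 2035.
Opposition Stay Credit: +591 days → 18 June 2037.
Response Delay Deduction: −142 days → 27 January 2037.

January 27, 2037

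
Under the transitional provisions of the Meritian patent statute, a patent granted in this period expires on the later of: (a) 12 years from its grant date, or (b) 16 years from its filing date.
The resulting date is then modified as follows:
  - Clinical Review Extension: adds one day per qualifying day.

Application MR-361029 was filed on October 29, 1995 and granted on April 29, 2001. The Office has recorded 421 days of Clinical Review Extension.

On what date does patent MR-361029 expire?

2014-06-24

(a) grant + 12 years → 29 April 2013.
(b) filing + 16 years → 29 October 2011.
Later of the two: 29 April 2013.
Clinical Review Extension: +421 days → 24 June 2014.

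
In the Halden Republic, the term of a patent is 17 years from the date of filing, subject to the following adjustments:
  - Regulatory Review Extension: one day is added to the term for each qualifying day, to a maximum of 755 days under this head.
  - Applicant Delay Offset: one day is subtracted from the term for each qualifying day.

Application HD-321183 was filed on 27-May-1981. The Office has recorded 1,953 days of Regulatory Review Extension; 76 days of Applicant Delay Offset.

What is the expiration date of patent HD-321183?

April 5, 2000

Base term: filing date + 17 years → 27 May 1998.
Regulatory Review Extension: 1953 days claimed exceeds the 755-day cap, so +755 days → 20 June 2000.
Applicant Delay Offset: −76 days → 5 April 2000.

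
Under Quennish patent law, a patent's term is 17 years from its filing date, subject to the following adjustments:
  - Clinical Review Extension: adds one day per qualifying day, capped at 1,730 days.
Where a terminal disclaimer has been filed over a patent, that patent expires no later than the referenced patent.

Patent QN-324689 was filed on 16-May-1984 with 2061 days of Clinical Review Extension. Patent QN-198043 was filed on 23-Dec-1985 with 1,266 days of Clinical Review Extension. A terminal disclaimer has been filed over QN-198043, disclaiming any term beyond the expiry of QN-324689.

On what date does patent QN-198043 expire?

2006-02-09

Natural term of QN-198043:
  Base: filing + 17 years → 23 December 2002.
  Clinical Review Extension: 1266 days (within the 1730-day cap) → +1266 days → 11 June 2006.
Expiry of referenced patent QN-324689:
  Base: filing + 17 years → 16 May 2001.
  Clinical Review Extension: 2061 days claimed exceeds the 1730-day cap, so +1730 days → 9 February 2006.
Terminal disclaimer: QN-198043 expires on the earlier of 11 June 2006 and 9 February 2006.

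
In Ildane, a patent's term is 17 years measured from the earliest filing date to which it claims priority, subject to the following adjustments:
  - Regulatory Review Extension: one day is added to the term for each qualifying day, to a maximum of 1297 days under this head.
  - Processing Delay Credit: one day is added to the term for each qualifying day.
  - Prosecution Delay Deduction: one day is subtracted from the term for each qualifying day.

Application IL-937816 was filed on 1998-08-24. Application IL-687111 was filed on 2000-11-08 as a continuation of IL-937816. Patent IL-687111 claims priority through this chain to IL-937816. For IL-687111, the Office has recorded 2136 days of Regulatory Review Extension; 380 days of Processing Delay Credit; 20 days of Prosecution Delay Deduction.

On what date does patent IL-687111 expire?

Earliest priority filing: 24 August 1998.
Base term: 24 August 1998 + 17 years → 24 August 2015.
Regulatory Review Extension: 2136 days claimed exceeds the 1297-day cap, so +1297 days → 13 March 2019.
Processing Delay Credit: +380 days → 27 March 2020.
Prosecution Delay Deduction: −20 days → 7 March 2020.

March 7, 2020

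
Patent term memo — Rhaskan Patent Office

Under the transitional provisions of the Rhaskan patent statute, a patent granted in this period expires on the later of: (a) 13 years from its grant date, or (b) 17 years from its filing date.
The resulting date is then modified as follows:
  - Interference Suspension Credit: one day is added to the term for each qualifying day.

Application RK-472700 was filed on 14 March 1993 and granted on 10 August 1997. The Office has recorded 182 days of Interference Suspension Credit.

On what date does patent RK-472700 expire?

(a) grant + 13 years → 10 August 2010.
(b) filing + 17 years → 14 March 2010.
Later of the two: 10 August 2010.
Interference Suspension Credit: +182 days → 8 February 2011.

2011-02-08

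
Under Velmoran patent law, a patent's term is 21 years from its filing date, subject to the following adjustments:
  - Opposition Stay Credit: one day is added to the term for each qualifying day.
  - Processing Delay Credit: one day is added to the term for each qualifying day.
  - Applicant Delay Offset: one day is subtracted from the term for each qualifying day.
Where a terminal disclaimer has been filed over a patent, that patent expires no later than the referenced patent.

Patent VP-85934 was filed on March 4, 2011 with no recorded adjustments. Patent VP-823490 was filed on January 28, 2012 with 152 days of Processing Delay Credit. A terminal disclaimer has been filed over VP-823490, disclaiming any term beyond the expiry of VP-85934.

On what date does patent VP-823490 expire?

Natural term of VP-823490:
  Base: filing + 21 years → 28 January 2033.
  Processing Delay Credit: +152 days → 29 June 2033.
Expiry of referenced patent VP-85934:
  Base: filing + 21 years → 4 March 2032.
Terminal disclaimer: VP-823490 expires on the earlier of 29 June 2033 and 4 March 2032.

March 4, 2032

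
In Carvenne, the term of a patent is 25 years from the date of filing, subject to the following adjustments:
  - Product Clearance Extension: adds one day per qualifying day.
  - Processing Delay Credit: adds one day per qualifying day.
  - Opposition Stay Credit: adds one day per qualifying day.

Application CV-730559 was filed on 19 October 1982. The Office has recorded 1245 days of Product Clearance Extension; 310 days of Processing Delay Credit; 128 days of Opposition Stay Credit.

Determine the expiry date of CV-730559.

Base term: filing date + 25 years → 19 October 2007.
Product Clearance Extension: +1245 days → 17 March 2011.
Processing Delay Credit: +310 days → 21 January 2012.
Opposition Stay Credit: +128 days → 28 May 2012.

May 28, 2012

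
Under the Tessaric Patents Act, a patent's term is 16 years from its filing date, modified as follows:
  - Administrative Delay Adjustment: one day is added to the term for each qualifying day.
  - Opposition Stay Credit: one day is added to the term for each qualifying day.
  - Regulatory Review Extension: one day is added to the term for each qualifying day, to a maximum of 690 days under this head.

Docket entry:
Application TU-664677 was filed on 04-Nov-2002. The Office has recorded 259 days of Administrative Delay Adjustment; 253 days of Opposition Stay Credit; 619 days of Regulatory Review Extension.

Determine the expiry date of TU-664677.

December 9, 2021

Base term: filing date + 16 years → 4 November 2018.
Administrative Delay Adjustment: +259 days → 21 July 2019.
Opposition Stay Credit: +253 days → 30 March 2020.
Regulatory Review Extension: 619 days (within the 690-day cap) → +619 days → 9 December 2021.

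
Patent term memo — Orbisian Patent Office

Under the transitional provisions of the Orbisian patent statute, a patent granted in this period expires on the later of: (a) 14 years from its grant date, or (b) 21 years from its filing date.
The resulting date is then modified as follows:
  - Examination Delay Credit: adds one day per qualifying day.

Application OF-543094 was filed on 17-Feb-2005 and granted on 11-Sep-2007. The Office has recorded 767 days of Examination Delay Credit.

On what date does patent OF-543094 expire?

2028-03-25

(a) grant + 14 years → 11 September 2021.
(b) filing + 21 years → 17 February 2026.
Later of the two: 17 February 2026.
Examination Delay Credit: +767 days → 25 March 2028.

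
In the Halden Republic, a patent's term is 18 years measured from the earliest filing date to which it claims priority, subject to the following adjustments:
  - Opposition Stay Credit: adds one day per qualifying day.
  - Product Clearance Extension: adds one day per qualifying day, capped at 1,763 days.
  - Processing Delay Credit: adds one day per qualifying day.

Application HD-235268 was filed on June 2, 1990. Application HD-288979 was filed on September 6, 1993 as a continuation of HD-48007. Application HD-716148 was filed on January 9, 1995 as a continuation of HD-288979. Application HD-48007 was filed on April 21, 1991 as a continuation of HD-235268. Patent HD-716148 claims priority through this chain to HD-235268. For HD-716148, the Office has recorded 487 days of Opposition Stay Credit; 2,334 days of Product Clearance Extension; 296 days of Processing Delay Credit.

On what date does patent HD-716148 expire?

May 23, 2015

Earliest priority filing: 2 June 1990.
Base term: 2 June 1990 + 18 years → 2 June 2008.
Opposition Stay Credit: +487 days → 2 October 2009.
Product Clearance Extension: 2334 days claimed exceeds the 1763-day cap, so +1763 days → 31 July 2014.
Processing Delay Credit: +296 days → 23 May 2015.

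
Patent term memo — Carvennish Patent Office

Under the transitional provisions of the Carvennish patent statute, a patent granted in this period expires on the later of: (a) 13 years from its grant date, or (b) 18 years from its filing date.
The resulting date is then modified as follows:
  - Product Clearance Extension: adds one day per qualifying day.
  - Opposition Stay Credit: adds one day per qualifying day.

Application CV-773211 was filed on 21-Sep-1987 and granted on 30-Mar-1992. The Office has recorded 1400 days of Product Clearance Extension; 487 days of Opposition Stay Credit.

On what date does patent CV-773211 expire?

November 21, 2010

(a) grant + 13 years → 30 March 2005.
(b) filing + 18 years → 21 September 2005.
Later of the two: 21 September 2005.
Product Clearance Extension: +1400 days → 22 July 2009.
Opposition Stay Credit: +487 days → 21 November 2010.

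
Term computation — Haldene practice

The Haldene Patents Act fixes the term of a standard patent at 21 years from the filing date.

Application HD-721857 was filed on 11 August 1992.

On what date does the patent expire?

Filing date + 21 years → 11 August 2013.

August 11, 2013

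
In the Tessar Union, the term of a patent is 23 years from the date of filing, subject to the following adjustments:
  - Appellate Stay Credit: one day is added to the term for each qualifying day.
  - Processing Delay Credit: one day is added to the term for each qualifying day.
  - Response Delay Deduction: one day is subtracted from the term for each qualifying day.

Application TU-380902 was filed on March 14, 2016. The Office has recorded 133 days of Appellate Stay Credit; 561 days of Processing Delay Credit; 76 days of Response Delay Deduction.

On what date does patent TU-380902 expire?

November 21, 2040

Base term: filing date + 23 years → 14 March 2039.
Appellate Stay Credit: +133 days → 25 July 2039.
Processing Delay Credit: +561 days → 5 February 2041.
Response Delay Deduction: −76 days → 21 November 2040.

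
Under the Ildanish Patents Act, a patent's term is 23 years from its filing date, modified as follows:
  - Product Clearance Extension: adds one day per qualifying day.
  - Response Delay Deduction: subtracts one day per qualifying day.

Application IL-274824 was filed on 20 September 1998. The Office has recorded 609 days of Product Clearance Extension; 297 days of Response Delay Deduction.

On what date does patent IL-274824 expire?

Base term: filing date + 23 years → 20 September 2021.
Product Clearance Extension: +609 days → 22 May 2023.
Response Delay Deduction: −297 days → 29 July 2022.

2022-07-29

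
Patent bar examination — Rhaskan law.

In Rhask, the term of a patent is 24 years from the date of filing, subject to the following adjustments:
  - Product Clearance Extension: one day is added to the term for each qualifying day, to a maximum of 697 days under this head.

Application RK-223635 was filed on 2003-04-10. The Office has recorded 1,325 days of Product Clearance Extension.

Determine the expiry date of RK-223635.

Base term: filing date + 24 years → 10 April 2027.
Product Clearance Extension: 1325 days claimed exceeds the 697-day cap, so +697 days → 7 March 2029.

2029-03-07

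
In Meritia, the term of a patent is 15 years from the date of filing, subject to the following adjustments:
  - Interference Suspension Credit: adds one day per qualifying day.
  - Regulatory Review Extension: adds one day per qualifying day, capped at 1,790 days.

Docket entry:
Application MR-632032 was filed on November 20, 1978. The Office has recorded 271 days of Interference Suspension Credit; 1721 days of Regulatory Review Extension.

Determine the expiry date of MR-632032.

1999-05-05

Base term: filing date + 15 years → 20 November 1993.
Interference Suspension Credit: +271 days → 18 August 1994.
Regulatory Review Extension: 1721 days (within the 1790-day cap) → +1721 days → 5 May 1999.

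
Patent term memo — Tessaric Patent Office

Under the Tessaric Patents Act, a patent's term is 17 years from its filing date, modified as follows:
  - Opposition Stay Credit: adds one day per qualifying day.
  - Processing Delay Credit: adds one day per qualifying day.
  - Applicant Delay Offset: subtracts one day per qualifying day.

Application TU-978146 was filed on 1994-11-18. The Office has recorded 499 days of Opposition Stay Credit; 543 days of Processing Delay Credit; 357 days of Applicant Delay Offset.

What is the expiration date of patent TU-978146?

Base term: filing date + 17 years → 18 November 2011.
Opposition Stay Credit: +499 days → 31 March 2013.
Processing Delay Credit: +543 days → 25 September 2014.
Applicant Delay Offset: −357 days → 3 October 2013.

October 3, 2013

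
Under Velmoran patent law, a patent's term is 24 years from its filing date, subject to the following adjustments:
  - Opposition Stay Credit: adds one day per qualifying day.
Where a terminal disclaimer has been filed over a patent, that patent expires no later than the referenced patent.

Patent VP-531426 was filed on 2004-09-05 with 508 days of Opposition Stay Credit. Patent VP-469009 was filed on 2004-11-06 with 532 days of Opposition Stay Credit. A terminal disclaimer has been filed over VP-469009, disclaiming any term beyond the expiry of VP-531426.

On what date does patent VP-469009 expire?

Natural term of VP-469009:
  Base: filing + 24 years → 6 November 2028.
  Opposition Stay Credit: +532 days → 22 April 2030.
Expiry of referenced patent VP-531426:
  Base: filing + 24 years → 5 September 2028.
  Opposition Stay Credit: +508 days → 26 January 2030.
Terminal disclaimer: VP-469009 expires on the earlier of 22 April 2030 and 26 January 2030.

January 26, 2030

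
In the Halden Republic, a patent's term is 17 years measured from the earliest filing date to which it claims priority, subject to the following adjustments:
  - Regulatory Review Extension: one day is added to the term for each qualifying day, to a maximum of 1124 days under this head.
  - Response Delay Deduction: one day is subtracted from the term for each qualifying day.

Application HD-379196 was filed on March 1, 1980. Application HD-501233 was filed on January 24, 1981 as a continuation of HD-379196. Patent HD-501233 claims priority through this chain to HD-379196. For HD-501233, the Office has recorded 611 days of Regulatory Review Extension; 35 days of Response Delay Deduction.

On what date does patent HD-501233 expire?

Earliest priority filing: 1 March 1980.
Base term: 1 March 1980 + 17 years → 1 March 1997.
Regulatory Review Extension: 611 days (within the 1124-day cap) → +611 days → 2 November 1998.
Response Delay Deduction: −35 days → 28 September 1998.

September 28, 1998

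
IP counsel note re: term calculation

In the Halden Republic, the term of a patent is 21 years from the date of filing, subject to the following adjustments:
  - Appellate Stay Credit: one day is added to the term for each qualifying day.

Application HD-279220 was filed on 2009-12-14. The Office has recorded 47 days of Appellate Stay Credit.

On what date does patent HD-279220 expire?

Base term: filing date + 21 years → 14 December 2030.
Appellate Stay Credit: +47 days → 30 January 2031.

January 30, 2031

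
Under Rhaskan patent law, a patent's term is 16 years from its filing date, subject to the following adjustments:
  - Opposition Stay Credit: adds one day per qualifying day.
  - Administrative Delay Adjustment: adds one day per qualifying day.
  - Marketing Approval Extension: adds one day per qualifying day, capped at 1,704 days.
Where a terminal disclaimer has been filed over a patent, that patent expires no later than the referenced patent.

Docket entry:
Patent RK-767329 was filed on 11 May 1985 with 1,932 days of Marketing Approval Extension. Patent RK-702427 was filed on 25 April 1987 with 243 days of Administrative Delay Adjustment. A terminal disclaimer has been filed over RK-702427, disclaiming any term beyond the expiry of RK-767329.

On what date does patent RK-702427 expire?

Natural term of RK-702427:
  Base: filing + 16 years → 25 April 2003.
  Administrative Delay Adjustment: +243 days → 24 December 2003.
Expiry of referenced patent RK-767329:
  Base: filing + 16 years → 11 May 2001.
  Marketing Approval Extension: 1932 days claimed exceeds the 1704-day cap, so +1704 days → 9 January 2006.
Terminal disclaimer: RK-702427 expires on the earlier of 24 December 2003 and 9 January 2006.

December 24, 2003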